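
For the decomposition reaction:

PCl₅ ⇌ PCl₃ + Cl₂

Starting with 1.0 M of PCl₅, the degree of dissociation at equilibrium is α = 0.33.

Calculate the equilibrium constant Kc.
K_c = 0.1625

x = α·[A]₀ = 0.33 × 1.0 = 0.33 M dissociated.
At eq: [PCl₅] = 1.0 − 0.33 = 0.67 M; [PCl₃] = [Cl₂] = x = 0.33 M.
Kc = [PCl₃][Cl₂]/[PCl₅] = (0.33)²/0.67 = 0.1625.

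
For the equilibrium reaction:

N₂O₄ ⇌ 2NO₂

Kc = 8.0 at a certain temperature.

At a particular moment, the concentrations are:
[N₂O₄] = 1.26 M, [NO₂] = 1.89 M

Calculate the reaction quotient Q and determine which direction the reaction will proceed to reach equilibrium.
Q = 2.835, Q < K, reaction proceeds forward (toward products)

Q = ([NO₂]^2) / ([N₂O₄])
  = ((1.89)^2) / ((1.26)) = 3.5721/1.26 = 2.835
Since Q = 2.835 < Kc = 8.0, the reaction proceeds forward (toward products) to reach equilibrium.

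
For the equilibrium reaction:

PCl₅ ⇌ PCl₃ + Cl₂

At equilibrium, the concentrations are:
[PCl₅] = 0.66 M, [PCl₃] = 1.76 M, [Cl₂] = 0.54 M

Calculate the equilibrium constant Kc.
K_c = 1.4400

Kc = ([PCl₃] × [Cl₂]) / ([PCl₅])
   = ((1.76)·(0.54)) / ((0.66))
   = 0.9504 / 0.66 = 1.4400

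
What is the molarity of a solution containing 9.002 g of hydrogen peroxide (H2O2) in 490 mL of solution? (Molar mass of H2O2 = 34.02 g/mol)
Moles of H2O2 = 9.002 g ÷ 34.02 g/mol = 0.264609 mol
Volume = 490 mL = 0.49 L
Molarity = 0.264609 mol ÷ 0.49 L = 0.54 M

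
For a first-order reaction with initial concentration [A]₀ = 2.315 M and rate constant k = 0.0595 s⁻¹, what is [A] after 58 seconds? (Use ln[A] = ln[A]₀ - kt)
0.0734 M

ln[A] = ln[A]₀ - k·t = ln(2.315) - (0.0595)·(58) = 0.8394 - 3.4510 = -2.6116
[A] = e^(-2.6116) = 0.0734 M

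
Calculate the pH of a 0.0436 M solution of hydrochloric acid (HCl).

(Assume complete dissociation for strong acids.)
pH = 1.36

[H⁺] = 0.0436 M for strong acid. pH = -log[H⁺] = -log(0.0436)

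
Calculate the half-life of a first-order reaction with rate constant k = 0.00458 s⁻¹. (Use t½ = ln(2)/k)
151.34 s

t½ = ln(2)/k = 0.6931/0.00458 = 151.34 s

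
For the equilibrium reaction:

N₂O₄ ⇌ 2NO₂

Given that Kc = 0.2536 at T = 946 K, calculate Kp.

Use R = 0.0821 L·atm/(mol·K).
K_p = 19.6962

Δn = (moles gaseous products) − (moles gaseous reactants) = 1
T = 946 K; RT = 0.0821 × 946 = 77.6666
Kp = Kc·(RT)^Δn = 0.2536 × (77.6666)^1 = 0.2536 × 77.6666 = 19.6962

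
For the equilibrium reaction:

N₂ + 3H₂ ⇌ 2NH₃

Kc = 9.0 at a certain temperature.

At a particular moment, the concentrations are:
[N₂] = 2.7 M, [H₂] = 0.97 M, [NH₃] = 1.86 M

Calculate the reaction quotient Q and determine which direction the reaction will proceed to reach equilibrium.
Q = 1.404, Q < K, reaction proceeds forward (toward products)

Q = ([NH₃]^2) / ([N₂] × [H₂]^3)
  = ((1.86)^2) / ((2.7)·(0.97)^3) = 3.4596/2.4642 = 1.404
Since Q = 1.404 < Kc = 9.0, the reaction proceeds forward (toward products) to reach equilibrium.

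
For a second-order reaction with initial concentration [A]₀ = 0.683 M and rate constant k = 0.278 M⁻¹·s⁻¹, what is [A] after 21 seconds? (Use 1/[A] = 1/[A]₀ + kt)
0.1369 M

1/[A] = 1/[A]₀ + k·t = 1/0.683 + (0.278)·(21) = 1.4641 + 5.8380 = 7.3021
[A] = 1/7.3021 = 0.1369 M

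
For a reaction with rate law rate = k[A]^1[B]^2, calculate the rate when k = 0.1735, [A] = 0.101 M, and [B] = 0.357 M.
0.002233 M/s

rate = k·[A]^1·[B]^2 = 0.1735·(0.101)^1·(0.357)^2 = 0.1735·0.101·0.127449 = 0.002233 M/s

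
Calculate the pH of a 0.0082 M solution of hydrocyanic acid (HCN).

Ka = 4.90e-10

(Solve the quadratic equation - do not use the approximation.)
pH = 5.70

x² + Ka×x - Ka×C = 0. Using quadratic formula: [H⁺] = 2.0042e-06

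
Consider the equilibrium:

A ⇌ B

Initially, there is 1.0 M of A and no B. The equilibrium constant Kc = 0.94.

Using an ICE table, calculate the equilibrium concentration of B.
[B] = 0.485 M

ICE: [A] = 1.0 − x, [B] = x.
Kc = x/(1.0 − x) = 0.94 ⇒ x = 0.94·1.0/(1 + 0.94) = 0.94/1.94 = 0.4845.
[B] = x = 0.485 M.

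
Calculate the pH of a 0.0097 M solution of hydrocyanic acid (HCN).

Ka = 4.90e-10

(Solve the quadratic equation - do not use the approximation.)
pH = 5.66

x² + Ka×x - Ka×C = 0. Using quadratic formula: [H⁺] = 2.1799e-06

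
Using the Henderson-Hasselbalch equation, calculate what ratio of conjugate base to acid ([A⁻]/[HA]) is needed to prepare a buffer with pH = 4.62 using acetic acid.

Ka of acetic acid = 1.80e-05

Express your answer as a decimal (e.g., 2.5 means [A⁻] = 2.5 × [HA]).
[A⁻]/[HA] = 0.750

pKa = −log(1.80e-05) = 4.7447. pH = pKa + log([A⁻]/[HA]). 4.62 = 4.7447 + log(ratio). log(ratio) = 4.62 − 4.7447 = -0.1247. ratio = 10^(-0.1247) = 0.750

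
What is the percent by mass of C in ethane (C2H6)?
Mass of C in formula = 12.01 × 2 = 24.02 g/mol
Molar mass = 30.07 g/mol
% C = (24.02/30.07) × 100% = 79.88%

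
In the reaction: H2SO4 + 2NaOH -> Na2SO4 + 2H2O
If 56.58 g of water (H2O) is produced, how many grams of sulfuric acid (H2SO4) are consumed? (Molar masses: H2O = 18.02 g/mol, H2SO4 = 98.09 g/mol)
Moles of H2O = 56.58 g ÷ 18.02 g/mol = 3.13984 mol
Mole ratio: 1 mol H2SO4 / 2 mol H2O
Moles of H2SO4 = 3.13984 × (1/2) = 1.56992 mol
Mass of H2SO4 = 1.56992 mol × 98.09 g/mol = 154 g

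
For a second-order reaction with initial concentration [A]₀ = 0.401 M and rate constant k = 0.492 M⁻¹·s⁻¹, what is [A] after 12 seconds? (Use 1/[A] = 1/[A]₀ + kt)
0.1191 M

1/[A] = 1/[A]₀ + k·t = 1/0.401 + (0.492)·(12) = 2.4938 + 5.9040 = 8.3978
[A] = 1/8.3978 = 0.1191 M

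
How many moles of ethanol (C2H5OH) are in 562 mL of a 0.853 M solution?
Moles = Molarity × Volume (L)
Moles = 0.853 M × 0.562 L = 0.4794 mol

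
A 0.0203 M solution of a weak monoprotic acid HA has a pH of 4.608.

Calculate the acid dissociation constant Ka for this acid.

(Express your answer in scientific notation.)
K_a = 3.00e-08

[H⁺] = 10^(−pH) = 10^(−4.608) = 2.466e-05 M. For HA ⇌ H⁺ + A⁻, Ka = x²/(C − x) = (2.466e-05)²/(0.0203 − 2.466e-05) = 3.00e-08.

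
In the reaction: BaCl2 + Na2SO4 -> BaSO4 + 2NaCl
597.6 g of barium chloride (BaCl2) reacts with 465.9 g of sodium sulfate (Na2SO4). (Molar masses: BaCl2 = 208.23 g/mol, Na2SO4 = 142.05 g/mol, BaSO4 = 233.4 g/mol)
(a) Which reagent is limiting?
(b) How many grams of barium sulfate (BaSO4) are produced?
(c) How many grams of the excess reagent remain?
(a) BaCl2, (b) 669.8 g, (c) 58.23 g

Moles of BaCl2 = 597.6 g ÷ 208.23 g/mol = 2.8699 mol
Moles of Na2SO4 = 465.9 g ÷ 142.05 g/mol = 3.27983 mol
Moles ÷ coefficient: BaCl2: 2.8699/1 = 2.87, Na2SO4: 3.27983/1 = 3.28
(a) BaCl2 has the smaller value, so BaCl2 is the limiting reagent.
(b) Moles of BaSO4 = 2.8699 mol BaCl2 × (1/1) = 2.8699 mol; mass = 2.8699 mol × 233.4 g/mol = 669.8 g
(c) Na2SO4 consumed = 2.8699 × (1/1) = 2.8699 mol; remaining = 3.27983 − 2.8699 = 0.409928 mol; mass = 0.409928 mol × 142.05 g/mol = 58.23 g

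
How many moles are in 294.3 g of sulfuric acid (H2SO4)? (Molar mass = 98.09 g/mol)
Moles = 294.3 g ÷ 98.09 g/mol = 3 mol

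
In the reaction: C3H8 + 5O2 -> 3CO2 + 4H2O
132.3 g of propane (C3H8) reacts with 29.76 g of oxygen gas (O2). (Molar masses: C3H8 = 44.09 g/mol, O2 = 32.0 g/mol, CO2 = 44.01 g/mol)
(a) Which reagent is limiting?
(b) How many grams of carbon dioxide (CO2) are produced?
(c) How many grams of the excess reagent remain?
(a) O2, (b) 24.56 g, (c) 124.1 g

Moles of C3H8 = 132.3 g ÷ 44.09 g/mol = 3.00068 mol
Moles of O2 = 29.76 g ÷ 32.0 g/mol = 0.93 mol
Moles ÷ coefficient: C3H8: 3.00068/1 = 3.001, O2: 0.93/5 = 0.186
(a) O2 has the smaller value, so O2 is the limiting reagent.
(b) Moles of CO2 = 0.93 mol O2 × (3/5) = 0.558 mol; mass = 0.558 mol × 44.01 g/mol = 24.56 g
(c) C3H8 consumed = 0.93 × (1/5) = 0.186 mol; remaining = 3.00068 − 0.186 = 2.81468 mol; mass = 2.81468 mol × 44.09 g/mol = 124.1 g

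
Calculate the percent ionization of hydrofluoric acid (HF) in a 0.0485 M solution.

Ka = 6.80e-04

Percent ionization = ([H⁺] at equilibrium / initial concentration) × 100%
Percent ionization = 11.2%

Let x = [H⁺]. Ka = x²/(C - x) ⇒ x² + (6.80e-04)x - (6.80e-04)(0.0485) = 0. x = 5.4129e-03. Percent = (5.4129e-03/0.0485) × 100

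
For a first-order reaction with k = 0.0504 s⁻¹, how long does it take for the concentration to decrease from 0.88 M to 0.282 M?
22.58 s

From ln[A] = ln[A]₀ - k·t: t = ln([A]₀/[A])/k = ln(0.88/0.282)/0.0504 = ln(3.1206)/0.0504 = 1.1380/0.0504 = 22.58 s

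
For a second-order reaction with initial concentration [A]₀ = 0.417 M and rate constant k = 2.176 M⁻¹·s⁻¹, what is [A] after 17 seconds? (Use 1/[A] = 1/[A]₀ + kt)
0.0254 M

1/[A] = 1/[A]₀ + k·t = 1/0.417 + (2.176)·(17) = 2.3981 + 36.9920 = 39.3901
[A] = 1/39.3901 = 0.0254 M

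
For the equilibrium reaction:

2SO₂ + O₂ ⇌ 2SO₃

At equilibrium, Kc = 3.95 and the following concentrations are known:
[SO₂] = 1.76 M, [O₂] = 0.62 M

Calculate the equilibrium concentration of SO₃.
[SO₃] = 2.7543 M

Kc = ([SO₃]^2) / ([SO₂]^2 × [O₂]) = 3.95
[SO₃]^2 = Kc · (reactant terms)/(other product terms) = 3.95 · 1.9205 / 1 = 7.586
[SO₃] = (7.586)^(1/2) = 2.7543 M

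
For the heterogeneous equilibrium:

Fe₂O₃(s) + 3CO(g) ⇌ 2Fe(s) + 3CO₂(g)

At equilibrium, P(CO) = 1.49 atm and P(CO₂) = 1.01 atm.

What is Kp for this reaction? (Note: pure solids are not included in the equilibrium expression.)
K_p = 0.311

Solids (Fe₂O₃, Fe) are excluded.
Kp = P(CO₂)³/P(CO)³ = (1.01)³/(1.49)³ = 1.03/3.308 = 0.311.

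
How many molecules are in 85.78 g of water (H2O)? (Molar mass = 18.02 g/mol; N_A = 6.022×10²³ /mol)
Moles = 85.78 g ÷ 18.02 g/mol = 4.76027 mol
Molecules = 4.76027 mol × 6.022×10²³ /mol = 2.867e+24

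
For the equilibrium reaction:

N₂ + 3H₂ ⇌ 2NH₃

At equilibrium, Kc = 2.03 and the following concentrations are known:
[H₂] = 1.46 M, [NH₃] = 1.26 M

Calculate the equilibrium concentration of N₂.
[N₂] = 0.2513 M

Kc = ([NH₃]^2) / ([N₂] × [H₂]^3) = 2.03
[N₂]^1 = (product terms)/(Kc · other reactant terms) = 1.5876 / (2.03 · 3.1121) = 0.2513
[N₂] = 0.2513 M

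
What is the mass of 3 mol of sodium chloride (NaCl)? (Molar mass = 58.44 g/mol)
Mass = 3 mol × 58.44 g/mol = 175.3 g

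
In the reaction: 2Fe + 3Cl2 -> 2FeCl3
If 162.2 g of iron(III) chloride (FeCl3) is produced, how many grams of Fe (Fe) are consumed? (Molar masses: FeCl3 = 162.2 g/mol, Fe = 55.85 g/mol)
Moles of FeCl3 = 162.2 g ÷ 162.2 g/mol = 1 mol
Mole ratio: 2 mol Fe / 2 mol FeCl3
Moles of Fe = 1 × (2/2) = 1 mol
Mass of Fe = 1 mol × 55.85 g/mol = 55.85 g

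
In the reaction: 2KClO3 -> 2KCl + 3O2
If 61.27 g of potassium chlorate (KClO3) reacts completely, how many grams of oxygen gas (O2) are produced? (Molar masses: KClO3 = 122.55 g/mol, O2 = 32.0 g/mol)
Moles of KClO3 = 61.27 g ÷ 122.55 g/mol = 0.499959 mol
Mole ratio: 3 mol O2 / 2 mol KClO3
Moles of O2 = 0.499959 × (3/2) = 0.749939 mol
Mass of O2 = 0.749939 mol × 32.0 g/mol = 24 g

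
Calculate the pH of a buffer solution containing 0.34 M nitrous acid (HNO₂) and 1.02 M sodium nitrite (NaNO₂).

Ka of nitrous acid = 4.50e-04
pH = 3.82

pKa = -log(4.50e-04) = 3.35. pH = pKa + log([A⁻]/[HA]) = 3.35 + log(1.02/0.34)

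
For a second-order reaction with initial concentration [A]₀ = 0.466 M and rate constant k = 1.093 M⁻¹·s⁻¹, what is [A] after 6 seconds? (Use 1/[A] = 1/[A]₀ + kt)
0.1149 M

1/[A] = 1/[A]₀ + k·t = 1/0.466 + (1.093)·(6) = 2.1459 + 6.5580 = 8.7039
[A] = 1/8.7039 = 0.1149 M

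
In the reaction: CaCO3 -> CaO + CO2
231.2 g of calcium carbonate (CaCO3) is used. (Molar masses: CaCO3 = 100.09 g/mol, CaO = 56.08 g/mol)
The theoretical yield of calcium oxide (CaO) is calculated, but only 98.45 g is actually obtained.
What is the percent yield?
Moles of CaCO3 = 231.2 g ÷ 100.09 g/mol = 2.30992 mol
Mole ratio: 1 mol CaO / 1 mol CaCO3
Moles of CaO = 2.30992 × (1/1) = 2.30992 mol
Theoretical yield = 2.30992 mol × 56.08 g/mol = 129.54 g
Actual yield = 98.45 g
Percent yield = (98.45 / 129.54) × 100% = 76.0%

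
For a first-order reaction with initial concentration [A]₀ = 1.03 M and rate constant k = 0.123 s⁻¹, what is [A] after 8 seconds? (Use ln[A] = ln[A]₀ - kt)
0.3850 M

ln[A] = ln[A]₀ - k·t = ln(1.03) - (0.123)·(8) = 0.0296 - 0.9840 = -0.9544
[A] = e^(-0.9544) = 0.3850 M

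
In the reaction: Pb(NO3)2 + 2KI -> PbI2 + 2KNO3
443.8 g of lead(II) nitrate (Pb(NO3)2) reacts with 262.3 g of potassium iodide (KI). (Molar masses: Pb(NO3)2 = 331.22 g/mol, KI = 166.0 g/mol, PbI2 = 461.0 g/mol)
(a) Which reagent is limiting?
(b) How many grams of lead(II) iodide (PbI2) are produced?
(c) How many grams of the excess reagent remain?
(a) KI, (b) 364.2 g, (c) 182.1 g

Moles of Pb(NO3)2 = 443.8 g ÷ 331.22 g/mol = 1.33989 mol
Moles of KI = 262.3 g ÷ 166.0 g/mol = 1.58012 mol
Moles ÷ coefficient: Pb(NO3)2: 1.33989/1 = 1.34, KI: 1.58012/2 = 0.7901
(a) KI has the smaller value, so KI is the limiting reagent.
(b) Moles of PbI2 = 1.58012 mol KI × (1/2) = 0.79006 mol; mass = 0.79006 mol × 461.0 g/mol = 364.2 g
(c) Pb(NO3)2 consumed = 1.58012 × (1/2) = 0.79006 mol; remaining = 1.33989 − 0.79006 = 0.549835 mol; mass = 0.549835 mol × 331.22 g/mol = 182.1 g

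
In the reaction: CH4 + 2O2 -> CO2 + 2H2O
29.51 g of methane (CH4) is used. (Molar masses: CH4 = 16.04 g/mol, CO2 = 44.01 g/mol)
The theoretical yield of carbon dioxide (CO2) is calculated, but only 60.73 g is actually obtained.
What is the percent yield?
Moles of CH4 = 29.51 g ÷ 16.04 g/mol = 1.83978 mol
Mole ratio: 1 mol CO2 / 1 mol CH4
Moles of CO2 = 1.83978 × (1/1) = 1.83978 mol
Theoretical yield = 1.83978 mol × 44.01 g/mol = 80.969 g
Actual yield = 60.73 g
Percent yield = (60.73 / 80.969) × 100% = 75.0%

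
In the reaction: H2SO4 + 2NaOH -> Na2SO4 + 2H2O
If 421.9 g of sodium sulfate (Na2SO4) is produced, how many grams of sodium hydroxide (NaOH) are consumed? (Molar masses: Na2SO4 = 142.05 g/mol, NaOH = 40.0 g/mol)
Moles of Na2SO4 = 421.9 g ÷ 142.05 g/mol = 2.97008 mol
Mole ratio: 2 mol NaOH / 1 mol Na2SO4
Moles of NaOH = 2.97008 × (2/1) = 5.94016 mol
Mass of NaOH = 5.94016 mol × 40.0 g/mol = 237.6 g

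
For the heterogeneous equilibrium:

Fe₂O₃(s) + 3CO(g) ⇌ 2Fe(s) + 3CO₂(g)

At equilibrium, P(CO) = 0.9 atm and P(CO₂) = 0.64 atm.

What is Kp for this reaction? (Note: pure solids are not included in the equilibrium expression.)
K_p = 0.360

Solids (Fe₂O₃, Fe) are excluded.
Kp = P(CO₂)³/P(CO)³ = (0.64)³/(0.9)³ = 0.2621/0.729 = 0.360.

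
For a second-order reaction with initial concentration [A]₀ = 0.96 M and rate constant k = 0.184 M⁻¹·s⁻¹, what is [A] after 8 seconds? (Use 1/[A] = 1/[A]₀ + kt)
0.3978 M

1/[A] = 1/[A]₀ + k·t = 1/0.96 + (0.184)·(8) = 1.0417 + 1.4720 = 2.5137
[A] = 1/2.5137 = 0.3978 M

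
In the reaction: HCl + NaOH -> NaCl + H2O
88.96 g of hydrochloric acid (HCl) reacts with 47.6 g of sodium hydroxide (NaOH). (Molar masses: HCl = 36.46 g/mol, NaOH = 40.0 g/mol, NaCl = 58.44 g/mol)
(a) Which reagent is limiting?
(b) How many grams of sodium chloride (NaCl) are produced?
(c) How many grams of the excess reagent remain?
(a) NaOH, (b) 69.54 g, (c) 45.57 g

Moles of HCl = 88.96 g ÷ 36.46 g/mol = 2.43993 mol
Moles of NaOH = 47.6 g ÷ 40.0 g/mol = 1.19 mol
Moles ÷ coefficient: HCl: 2.43993/1 = 2.44, NaOH: 1.19/1 = 1.19
(a) NaOH has the smaller value, so NaOH is the limiting reagent.
(b) Moles of NaCl = 1.19 mol NaOH × (1/1) = 1.19 mol; mass = 1.19 mol × 58.44 g/mol = 69.54 g
(c) HCl consumed = 1.19 × (1/1) = 1.19 mol; remaining = 2.43993 − 1.19 = 1.24993 mol; mass = 1.24993 mol × 36.46 g/mol = 45.57 g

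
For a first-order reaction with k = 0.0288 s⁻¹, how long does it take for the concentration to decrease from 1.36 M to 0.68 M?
24.07 s

From ln[A] = ln[A]₀ - k·t: t = ln([A]₀/[A])/k = ln(1.36/0.68)/0.0288 = ln(2.0000)/0.0288 = 0.6931/0.0288 = 24.07 s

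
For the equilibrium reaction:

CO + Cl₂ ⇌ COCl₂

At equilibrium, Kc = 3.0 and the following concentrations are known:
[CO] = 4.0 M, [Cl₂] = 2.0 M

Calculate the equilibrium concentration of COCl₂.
[COCl₂] = 24.0000 M

Kc = ([COCl₂]) / ([CO] × [Cl₂]) = 3.0
[COCl₂]^1 = Kc · (reactant terms)/(other product terms) = 3.0 · 8 / 1 = 24
[COCl₂] = 24.0000 M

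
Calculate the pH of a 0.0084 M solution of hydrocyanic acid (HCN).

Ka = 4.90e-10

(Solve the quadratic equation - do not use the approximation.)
pH = 5.69

x² + Ka×x - Ka×C = 0. Using quadratic formula: [H⁺] = 2.0285e-06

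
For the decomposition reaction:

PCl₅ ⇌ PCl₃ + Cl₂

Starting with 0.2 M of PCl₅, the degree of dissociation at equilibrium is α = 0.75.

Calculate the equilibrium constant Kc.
K_c = 0.4500

x = α·[A]₀ = 0.75 × 0.2 = 0.15 M dissociated.
At eq: [PCl₅] = 0.2 − 0.15 = 0.05 M; [PCl₃] = [Cl₂] = x = 0.15 M.
Kc = [PCl₃][Cl₂]/[PCl₅] = (0.15)²/0.05 = 0.45.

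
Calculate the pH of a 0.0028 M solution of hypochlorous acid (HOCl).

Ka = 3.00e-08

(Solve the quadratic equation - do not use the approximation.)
pH = 5.04

x² + Ka×x - Ka×C = 0. Using quadratic formula: [H⁺] = 9.1502e-06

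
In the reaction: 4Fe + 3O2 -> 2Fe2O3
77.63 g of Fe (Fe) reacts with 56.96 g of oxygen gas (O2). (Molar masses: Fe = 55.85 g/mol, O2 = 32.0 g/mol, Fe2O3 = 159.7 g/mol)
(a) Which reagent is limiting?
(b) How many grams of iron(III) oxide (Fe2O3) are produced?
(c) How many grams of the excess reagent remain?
(a) Fe, (b) 111 g, (c) 23.6 g

Moles of Fe = 77.63 g ÷ 55.85 g/mol = 1.38997 mol
Moles of O2 = 56.96 g ÷ 32.0 g/mol = 1.78 mol
Moles ÷ coefficient: Fe: 1.38997/4 = 0.3475, O2: 1.78/3 = 0.5933
(a) Fe has the smaller value, so Fe is the limiting reagent.
(b) Moles of Fe2O3 = 1.38997 mol Fe × (2/4) = 0.694987 mol; mass = 0.694987 mol × 159.7 g/mol = 111 g
(c) O2 consumed = 1.38997 × (3/4) = 1.04248 mol; remaining = 1.78 − 1.04248 = 0.73752 mol; mass = 0.73752 mol × 32.0 g/mol = 23.6 g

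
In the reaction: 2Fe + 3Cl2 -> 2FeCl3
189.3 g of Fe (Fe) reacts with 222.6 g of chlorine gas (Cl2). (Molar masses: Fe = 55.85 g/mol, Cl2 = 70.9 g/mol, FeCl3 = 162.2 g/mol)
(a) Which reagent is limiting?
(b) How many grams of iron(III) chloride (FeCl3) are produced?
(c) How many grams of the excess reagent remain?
(a) Cl2, (b) 339.5 g, (c) 72.4 g

Moles of Fe = 189.3 g ÷ 55.85 g/mol = 3.38944 mol
Moles of Cl2 = 222.6 g ÷ 70.9 g/mol = 3.13963 mol
Moles ÷ coefficient: Fe: 3.38944/2 = 1.695, Cl2: 3.13963/3 = 1.047
(a) Cl2 has the smaller value, so Cl2 is the limiting reagent.
(b) Moles of FeCl3 = 3.13963 mol Cl2 × (2/3) = 2.09309 mol; mass = 2.09309 mol × 162.2 g/mol = 339.5 g
(c) Fe consumed = 3.13963 × (2/3) = 2.09309 mol; remaining = 3.38944 − 2.09309 = 1.29635 mol; mass = 1.29635 mol × 55.85 g/mol = 72.4 g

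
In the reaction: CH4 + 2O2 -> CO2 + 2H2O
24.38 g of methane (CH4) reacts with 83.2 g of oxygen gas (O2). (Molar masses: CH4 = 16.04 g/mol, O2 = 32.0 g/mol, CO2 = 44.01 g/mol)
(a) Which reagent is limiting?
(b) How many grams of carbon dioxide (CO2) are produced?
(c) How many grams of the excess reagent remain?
(a) O2, (b) 57.21 g, (c) 3.528 g

Moles of CH4 = 24.38 g ÷ 16.04 g/mol = 1.51995 mol
Moles of O2 = 83.2 g ÷ 32.0 g/mol = 2.6 mol
Moles ÷ coefficient: CH4: 1.51995/1 = 1.52, O2: 2.6/2 = 1.3
(a) O2 has the smaller value, so O2 is the limiting reagent.
(b) Moles of CO2 = 2.6 mol O2 × (1/2) = 1.3 mol; mass = 1.3 mol × 44.01 g/mol = 57.21 g
(c) CH4 consumed = 2.6 × (1/2) = 1.3 mol; remaining = 1.51995 − 1.3 = 0.21995 mol; mass = 0.21995 mol × 16.04 g/mol = 3.528 g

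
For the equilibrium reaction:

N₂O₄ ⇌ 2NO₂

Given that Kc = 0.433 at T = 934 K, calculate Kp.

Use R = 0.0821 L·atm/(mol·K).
K_p = 33.2030

Δn = (moles gaseous products) − (moles gaseous reactants) = 1
T = 934 K; RT = 0.0821 × 934 = 76.6814
Kp = Kc·(RT)^Δn = 0.433 × (76.6814)^1 = 0.433 × 76.6814 = 33.2030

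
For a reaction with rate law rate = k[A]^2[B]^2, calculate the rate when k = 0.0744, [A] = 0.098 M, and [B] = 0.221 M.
3.49e-05 M/s

rate = k·[A]^2·[B]^2 = 0.0744·(0.098)^2·(0.221)^2 = 0.0744·0.009604·0.048841 = 3.49e-05 M/s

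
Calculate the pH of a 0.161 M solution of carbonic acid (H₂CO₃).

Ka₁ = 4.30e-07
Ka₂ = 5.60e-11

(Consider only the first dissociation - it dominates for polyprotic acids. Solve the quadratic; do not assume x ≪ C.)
pH = 3.58

x² + Ka₁·x − Ka₁·C = 0 with Ka₁ = 4.30e-07, C = 0.161.
x = (−Ka₁ + √(Ka₁² + 4·Ka₁·C))/2 = 2.6290e-04 M, so pH = 3.58.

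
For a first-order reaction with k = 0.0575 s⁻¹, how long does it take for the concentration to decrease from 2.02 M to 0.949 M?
13.14 s

From ln[A] = ln[A]₀ - k·t: t = ln([A]₀/[A])/k = ln(2.02/0.949)/0.0575 = ln(2.1286)/0.0575 = 0.7554/0.0575 = 13.14 s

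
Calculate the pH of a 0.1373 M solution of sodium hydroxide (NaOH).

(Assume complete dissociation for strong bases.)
pH = 13.14

[OH⁻] = 0.1373 M for strong base. pOH = -log[OH⁻] = 0.86, pH = 14 - pOH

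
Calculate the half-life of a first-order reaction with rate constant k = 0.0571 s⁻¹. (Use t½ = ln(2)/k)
12.14 s

t½ = ln(2)/k = 0.6931/0.0571 = 12.14 s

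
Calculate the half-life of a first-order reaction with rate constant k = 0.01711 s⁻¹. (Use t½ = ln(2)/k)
40.51 s

t½ = ln(2)/k = 0.6931/0.01711 = 40.51 s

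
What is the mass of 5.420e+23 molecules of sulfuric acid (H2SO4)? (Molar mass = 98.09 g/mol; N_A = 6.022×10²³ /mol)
Moles = 5.420e+23 ÷ 6.022×10²³ = 0.900033 mol
Mass = 0.900033 mol × 98.09 g/mol = 88.28 g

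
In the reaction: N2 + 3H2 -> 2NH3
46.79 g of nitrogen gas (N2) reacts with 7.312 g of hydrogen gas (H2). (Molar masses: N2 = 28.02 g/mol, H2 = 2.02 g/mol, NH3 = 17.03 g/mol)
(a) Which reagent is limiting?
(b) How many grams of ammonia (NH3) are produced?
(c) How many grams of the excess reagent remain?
(a) H2, (b) 41.1 g, (c) 12.98 g

Moles of N2 = 46.79 g ÷ 28.02 g/mol = 1.66988 mol
Moles of H2 = 7.312 g ÷ 2.02 g/mol = 3.6198 mol
Moles ÷ coefficient: N2: 1.66988/1 = 1.67, H2: 3.6198/3 = 1.207
(a) H2 has the smaller value, so H2 is the limiting reagent.
(b) Moles of NH3 = 3.6198 mol H2 × (2/3) = 2.4132 mol; mass = 2.4132 mol × 17.03 g/mol = 41.1 g
(c) N2 consumed = 3.6198 × (1/3) = 1.2066 mol; remaining = 1.66988 − 1.2066 = 0.463278 mol; mass = 0.463278 mol × 28.02 g/mol = 12.98 g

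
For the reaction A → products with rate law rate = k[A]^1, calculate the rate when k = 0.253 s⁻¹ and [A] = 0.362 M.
0.09159 M/s

rate = k·[A]^1 = 0.253·(0.362)^1 = 0.253·0.362 = 0.09159 M/s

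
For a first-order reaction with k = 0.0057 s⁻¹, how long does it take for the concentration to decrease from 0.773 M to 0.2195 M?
220.86 s

From ln[A] = ln[A]₀ - k·t: t = ln([A]₀/[A])/k = ln(0.773/0.2195)/0.0057 = ln(3.5216)/0.0057 = 1.2589/0.0057 = 220.86 s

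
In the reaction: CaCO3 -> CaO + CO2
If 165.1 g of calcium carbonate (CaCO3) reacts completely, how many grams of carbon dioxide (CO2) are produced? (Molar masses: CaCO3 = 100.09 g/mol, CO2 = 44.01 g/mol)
Moles of CaCO3 = 165.1 g ÷ 100.09 g/mol = 1.64952 mol
Mole ratio: 1 mol CO2 / 1 mol CaCO3
Moles of CO2 = 1.64952 × (1/1) = 1.64952 mol
Mass of CO2 = 1.64952 mol × 44.01 g/mol = 72.6 g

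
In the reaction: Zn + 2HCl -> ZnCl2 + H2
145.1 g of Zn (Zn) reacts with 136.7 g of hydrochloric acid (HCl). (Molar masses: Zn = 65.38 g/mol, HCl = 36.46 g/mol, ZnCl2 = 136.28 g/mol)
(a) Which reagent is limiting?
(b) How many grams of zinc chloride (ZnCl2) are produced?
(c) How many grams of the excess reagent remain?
(a) HCl, (b) 255.5 g, (c) 22.53 g

Moles of Zn = 145.1 g ÷ 65.38 g/mol = 2.21933 mol
Moles of HCl = 136.7 g ÷ 36.46 g/mol = 3.74931 mol
Moles ÷ coefficient: Zn: 2.21933/1 = 2.219, HCl: 3.74931/2 = 1.875
(a) HCl has the smaller value, so HCl is the limiting reagent.
(b) Moles of ZnCl2 = 3.74931 mol HCl × (1/2) = 1.87466 mol; mass = 1.87466 mol × 136.28 g/mol = 255.5 g
(c) Zn consumed = 3.74931 × (1/2) = 1.87466 mol; remaining = 2.21933 − 1.87466 = 0.344676 mol; mass = 0.344676 mol × 65.38 g/mol = 22.53 g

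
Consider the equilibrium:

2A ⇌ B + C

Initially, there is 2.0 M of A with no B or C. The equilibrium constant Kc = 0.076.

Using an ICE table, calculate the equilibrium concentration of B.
[B] = 0.355 M

ICE: [A] = 2.0 − 2x, [B] = [C] = x.
Kc = x²/(2.0 − 2x)² = 0.076 ⇒ √Kc = x/(2.0 − 2x).
x = √0.076·2.0/(1 + 2√0.076) = 0.27568·2.0/1.5514 = 0.35541.
[B] = x = 0.355 M.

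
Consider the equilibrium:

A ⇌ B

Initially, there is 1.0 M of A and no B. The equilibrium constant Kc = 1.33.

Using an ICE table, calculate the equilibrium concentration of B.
[B] = 0.571 M

ICE: [A] = 1.0 − x, [B] = x.
Kc = x/(1.0 − x) = 1.33 ⇒ x = 1.33·1.0/(1 + 1.33) = 1.33/2.33 = 0.5708.
[B] = x = 0.571 M.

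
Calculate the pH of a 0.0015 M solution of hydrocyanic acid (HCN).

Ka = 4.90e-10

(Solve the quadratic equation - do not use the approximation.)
pH = 6.07

x² + Ka×x - Ka×C = 0. Using quadratic formula: [H⁺] = 8.5708e-07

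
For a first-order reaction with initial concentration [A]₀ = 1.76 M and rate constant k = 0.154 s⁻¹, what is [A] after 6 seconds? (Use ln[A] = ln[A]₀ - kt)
0.6986 M

ln[A] = ln[A]₀ - k·t = ln(1.76) - (0.154)·(6) = 0.5653 - 0.9240 = -0.3587
[A] = e^(-0.3587) = 0.6986 M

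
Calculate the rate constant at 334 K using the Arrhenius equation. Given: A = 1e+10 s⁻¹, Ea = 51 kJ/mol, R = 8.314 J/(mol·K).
1.06e+02 s⁻¹

k = A·exp(-Ea/(R·T)) = 1e+10·exp(-51000/(8.314·334)) = 1e+10·exp(-18.3660) = 1e+10·1.0562e-08 = 1.06e+02 s⁻¹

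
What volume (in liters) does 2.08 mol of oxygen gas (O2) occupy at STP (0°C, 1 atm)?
At STP, 1 mol of gas occupies 22.4 L
Volume = 2.08 mol × 22.4 L/mol = 46.59 L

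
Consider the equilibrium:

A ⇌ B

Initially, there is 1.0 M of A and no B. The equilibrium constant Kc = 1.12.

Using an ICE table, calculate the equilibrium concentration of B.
[B] = 0.528 M

ICE: [A] = 1.0 − x, [B] = x.
Kc = x/(1.0 − x) = 1.12 ⇒ x = 1.12·1.0/(1 + 1.12) = 1.12/2.12 = 0.5283.
[B] = x = 0.528 M.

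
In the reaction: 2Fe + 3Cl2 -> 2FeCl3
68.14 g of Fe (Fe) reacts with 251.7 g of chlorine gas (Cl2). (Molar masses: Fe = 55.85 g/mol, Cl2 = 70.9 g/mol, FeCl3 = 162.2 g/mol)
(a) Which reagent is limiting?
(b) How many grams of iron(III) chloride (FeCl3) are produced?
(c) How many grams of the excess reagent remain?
(a) Fe, (b) 197.9 g, (c) 121.9 g

Moles of Fe = 68.14 g ÷ 55.85 g/mol = 1.22005 mol
Moles of Cl2 = 251.7 g ÷ 70.9 g/mol = 3.55007 mol
Moles ÷ coefficient: Fe: 1.22005/2 = 0.61, Cl2: 3.55007/3 = 1.183
(a) Fe has the smaller value, so Fe is the limiting reagent.
(b) Moles of FeCl3 = 1.22005 mol Fe × (2/2) = 1.22005 mol; mass = 1.22005 mol × 162.2 g/mol = 197.9 g
(c) Cl2 consumed = 1.22005 × (3/2) = 1.83008 mol; remaining = 3.55007 − 1.83008 = 1.71999 mol; mass = 1.71999 mol × 70.9 g/mol = 121.9 g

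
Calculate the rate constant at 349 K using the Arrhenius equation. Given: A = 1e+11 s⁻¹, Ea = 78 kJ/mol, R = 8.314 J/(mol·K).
2.12e-01 s⁻¹

k = A·exp(-Ea/(R·T)) = 1e+11·exp(-78000/(8.314·349)) = 1e+11·exp(-26.8819) = 1e+11·2.1152e-12 = 2.12e-01 s⁻¹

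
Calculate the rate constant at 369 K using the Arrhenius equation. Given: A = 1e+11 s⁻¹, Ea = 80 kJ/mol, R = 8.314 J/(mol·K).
4.73e-01 s⁻¹

k = A·exp(-Ea/(R·T)) = 1e+11·exp(-80000/(8.314·369)) = 1e+11·exp(-26.0768) = 1e+11·4.7316e-12 = 4.73e-01 s⁻¹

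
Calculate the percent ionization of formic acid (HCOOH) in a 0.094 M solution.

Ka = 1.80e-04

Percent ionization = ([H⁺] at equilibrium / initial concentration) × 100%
Percent ionization = 4.28%

Let x = [H⁺]. Ka = x²/(C - x) ⇒ x² + (1.80e-04)x - (1.80e-04)(0.094) = 0. x = 4.0244e-03. Percent = (4.0244e-03/0.094) × 100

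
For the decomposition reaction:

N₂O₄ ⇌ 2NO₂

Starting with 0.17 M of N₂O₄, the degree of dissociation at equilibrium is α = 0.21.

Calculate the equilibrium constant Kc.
K_c = 0.0380

x = α·[A]₀ = 0.21 × 0.17 = 0.0357 M dissociated.
At eq: [N₂O₄] = 0.17 − 0.0357 = 0.1343 M; [NO₂] = 2x = 0.0714 M.
Kc = [NO₂]²/[N₂O₄] = (0.0714)²/0.1343 = 0.03796.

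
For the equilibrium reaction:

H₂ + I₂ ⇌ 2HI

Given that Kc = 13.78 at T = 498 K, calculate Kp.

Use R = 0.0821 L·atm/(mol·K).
K_p = 13.7800

Δn = (moles gaseous products) − (moles gaseous reactants) = 0
T = 498 K; RT = 0.0821 × 498 = 40.8858
Kp = Kc·(RT)^Δn = 13.78 × (40.8858)^0 = 13.78 × 1 = 13.7800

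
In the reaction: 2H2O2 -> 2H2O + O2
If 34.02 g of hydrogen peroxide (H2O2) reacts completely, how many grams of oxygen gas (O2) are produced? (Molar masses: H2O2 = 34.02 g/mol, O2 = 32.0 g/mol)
Moles of H2O2 = 34.02 g ÷ 34.02 g/mol = 1 mol
Mole ratio: 1 mol O2 / 2 mol H2O2
Moles of O2 = 1 × (1/2) = 0.5 mol
Mass of O2 = 0.5 mol × 32.0 g/mol = 16 g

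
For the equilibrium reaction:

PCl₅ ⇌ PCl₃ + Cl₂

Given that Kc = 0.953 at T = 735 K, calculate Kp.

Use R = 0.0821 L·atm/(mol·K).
K_p = 57.5074

Δn = (moles gaseous products) − (moles gaseous reactants) = 1
T = 735 K; RT = 0.0821 × 735 = 60.3435
Kp = Kc·(RT)^Δn = 0.953 × (60.3435)^1 = 0.953 × 60.3435 = 57.5074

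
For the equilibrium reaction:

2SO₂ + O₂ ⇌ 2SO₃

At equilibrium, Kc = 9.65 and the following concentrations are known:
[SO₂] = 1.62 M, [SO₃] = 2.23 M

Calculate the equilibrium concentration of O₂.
[O₂] = 0.1964 M

Kc = ([SO₃]^2) / ([SO₂]^2 × [O₂]) = 9.65
[O₂]^1 = (product terms)/(Kc · other reactant terms) = 4.9729 / (9.65 · 2.6244) = 0.19636
[O₂] = 0.1964 M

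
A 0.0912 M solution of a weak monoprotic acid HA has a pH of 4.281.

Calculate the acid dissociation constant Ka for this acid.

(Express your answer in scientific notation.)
K_a = 3.01e-08

[H⁺] = 10^(−pH) = 10^(−4.281) = 5.236e-05 M. For HA ⇌ H⁺ + A⁻, Ka = x²/(C − x) = (5.236e-05)²/(0.0912 − 5.236e-05) = 3.01e-08.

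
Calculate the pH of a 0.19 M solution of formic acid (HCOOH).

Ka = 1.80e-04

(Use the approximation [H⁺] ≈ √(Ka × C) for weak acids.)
pH = 2.23

[H⁺] = √(Ka × C) = √(1.80e-04 × 0.19) = 5.8481e-03. pH = -log(5.8481e-03)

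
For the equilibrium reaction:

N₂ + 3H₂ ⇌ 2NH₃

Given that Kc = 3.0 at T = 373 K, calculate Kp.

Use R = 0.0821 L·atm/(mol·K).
K_p = 0.0032

Δn = (moles gaseous products) − (moles gaseous reactants) = -2
T = 373 K; RT = 0.0821 × 373 = 30.6233
Kp = Kc·(RT)^Δn = 3.0 × (30.6233)^-2 = 3.0 × 0.00106634 = 0.0032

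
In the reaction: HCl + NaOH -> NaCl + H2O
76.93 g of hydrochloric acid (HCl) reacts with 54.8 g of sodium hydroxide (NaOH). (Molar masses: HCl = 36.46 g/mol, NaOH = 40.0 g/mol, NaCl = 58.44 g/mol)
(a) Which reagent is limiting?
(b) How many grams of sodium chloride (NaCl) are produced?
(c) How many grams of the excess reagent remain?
(a) NaOH, (b) 80.06 g, (c) 26.98 g

Moles of HCl = 76.93 g ÷ 36.46 g/mol = 2.10998 mol
Moles of NaOH = 54.8 g ÷ 40.0 g/mol = 1.37 mol
Moles ÷ coefficient: HCl: 2.10998/1 = 2.11, NaOH: 1.37/1 = 1.37
(a) NaOH has the smaller value, so NaOH is the limiting reagent.
(b) Moles of NaCl = 1.37 mol NaOH × (1/1) = 1.37 mol; mass = 1.37 mol × 58.44 g/mol = 80.06 g
(c) HCl consumed = 1.37 × (1/1) = 1.37 mol; remaining = 2.10998 − 1.37 = 0.739984 mol; mass = 0.739984 mol × 36.46 g/mol = 26.98 g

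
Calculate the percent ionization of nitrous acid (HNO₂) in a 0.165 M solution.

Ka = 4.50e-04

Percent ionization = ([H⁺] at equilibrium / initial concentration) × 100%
Percent ionization = 5.09%

Let x = [H⁺]. Ka = x²/(C - x) ⇒ x² + (4.50e-04)x - (4.50e-04)(0.165) = 0. x = 8.3948e-03. Percent = (8.3948e-03/0.165) × 100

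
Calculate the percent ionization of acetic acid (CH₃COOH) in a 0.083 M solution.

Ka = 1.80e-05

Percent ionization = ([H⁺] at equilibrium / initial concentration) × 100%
Percent ionization = 1.46%

Let x = [H⁺]. Ka = x²/(C - x) ⇒ x² + (1.80e-05)x - (1.80e-05)(0.083) = 0. x = 1.2133e-03. Percent = (1.2133e-03/0.083) × 100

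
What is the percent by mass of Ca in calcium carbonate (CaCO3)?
Mass of Ca in formula = 40.08 × 1 = 40.08 g/mol
Molar mass = 100.09 g/mol
% Ca = (40.08/100.09) × 100% = 40.04%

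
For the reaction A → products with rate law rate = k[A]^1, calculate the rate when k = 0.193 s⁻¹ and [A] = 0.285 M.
0.055 M/s

rate = k·[A]^1 = 0.193·(0.285)^1 = 0.193·0.285 = 0.055 M/s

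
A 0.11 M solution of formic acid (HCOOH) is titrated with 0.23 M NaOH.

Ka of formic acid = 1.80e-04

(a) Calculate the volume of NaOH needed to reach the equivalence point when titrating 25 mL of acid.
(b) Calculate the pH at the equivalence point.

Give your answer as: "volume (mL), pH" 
V = 12.0 mL, pH = 8.31

(a) At equivalence: moles acid = moles base.
moles acid = 0.11 × 0.025 = 0.00275 mol; V_NaOH = 0.00275/0.23 = 0.01196 L = 12.0 mL.
(b) At equivalence, all acid → conjugate base A⁻ at [A⁻] = 0.00275/0.03696 = 0.07441 M.
Kb = Kw/Ka = 1.0e-14/1.80e-04 = 5.556e-11; [OH⁻] = √(Kb·[A⁻]) = 2.033e-06; pOH = 5.69; pH = 14 − pOH = 8.31.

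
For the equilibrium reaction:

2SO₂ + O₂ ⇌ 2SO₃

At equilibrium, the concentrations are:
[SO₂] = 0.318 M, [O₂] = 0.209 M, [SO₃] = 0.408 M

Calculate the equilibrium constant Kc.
K_c = 7.8763

Kc = ([SO₃]^2) / ([SO₂]^2 × [O₂])
   = ((0.408)^2) / ((0.318)^2·(0.209))
   = 0.16646 / 0.021135 = 7.8763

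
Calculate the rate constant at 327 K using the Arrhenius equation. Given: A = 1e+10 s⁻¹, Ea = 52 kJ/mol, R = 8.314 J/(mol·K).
4.93e+01 s⁻¹

k = A·exp(-Ea/(R·T)) = 1e+10·exp(-52000/(8.314·327)) = 1e+10·exp(-19.1269) = 1e+10·4.9349e-09 = 4.93e+01 s⁻¹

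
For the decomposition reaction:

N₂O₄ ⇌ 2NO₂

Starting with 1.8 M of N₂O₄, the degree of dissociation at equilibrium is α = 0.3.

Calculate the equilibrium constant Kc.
K_c = 0.9257

x = α·[A]₀ = 0.3 × 1.8 = 0.54 M dissociated.
At eq: [N₂O₄] = 1.8 − 0.54 = 1.26 M; [NO₂] = 2x = 1.08 M.
Kc = [NO₂]²/[N₂O₄] = (1.08)²/1.26 = 0.9257.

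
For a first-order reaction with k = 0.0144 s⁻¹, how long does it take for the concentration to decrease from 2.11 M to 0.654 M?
81.34 s

From ln[A] = ln[A]₀ - k·t: t = ln([A]₀/[A])/k = ln(2.11/0.654)/0.0144 = ln(3.2263)/0.0144 = 1.1713/0.0144 = 81.34 s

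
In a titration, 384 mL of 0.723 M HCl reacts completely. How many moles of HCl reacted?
Moles = Molarity × Volume (L)
Moles = 0.723 M × 0.384 L = 0.2776 mol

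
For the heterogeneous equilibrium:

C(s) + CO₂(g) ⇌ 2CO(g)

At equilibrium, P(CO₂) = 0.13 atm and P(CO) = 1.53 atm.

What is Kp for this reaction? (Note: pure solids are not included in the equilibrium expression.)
K_p = 18.007

Solid C is excluded.
Kp = P(CO)²/P(CO₂) = (1.53)²/0.13 = 2.341/0.13 = 18.007.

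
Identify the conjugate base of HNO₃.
Conjugate base: NO₃⁻

Conjugate acid-base pairs differ by one H⁺. Ka × Kb = Kw for a conjugate pair.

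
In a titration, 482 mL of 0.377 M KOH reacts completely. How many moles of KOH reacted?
Moles = Molarity × Volume (L)
Moles = 0.377 M × 0.482 L = 0.1817 mol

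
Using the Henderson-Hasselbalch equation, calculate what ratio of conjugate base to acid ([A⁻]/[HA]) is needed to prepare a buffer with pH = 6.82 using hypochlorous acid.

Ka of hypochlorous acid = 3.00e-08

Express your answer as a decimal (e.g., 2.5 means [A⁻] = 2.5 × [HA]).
[A⁻]/[HA] = 0.198

pKa = −log(3.00e-08) = 7.5229. pH = pKa + log([A⁻]/[HA]). 6.82 = 7.5229 + log(ratio). log(ratio) = 6.82 − 7.5229 = -0.7029. ratio = 10^(-0.7029) = 0.198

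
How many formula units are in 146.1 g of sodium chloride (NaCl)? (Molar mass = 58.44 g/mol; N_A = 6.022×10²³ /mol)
Moles = 146.1 g ÷ 58.44 g/mol = 2.5 mol
Formula units = 2.5 mol × 6.022×10²³ /mol = 1.506e+24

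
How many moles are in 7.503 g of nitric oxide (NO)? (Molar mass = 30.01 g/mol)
Moles = 7.503 g ÷ 30.01 g/mol = 0.25 mol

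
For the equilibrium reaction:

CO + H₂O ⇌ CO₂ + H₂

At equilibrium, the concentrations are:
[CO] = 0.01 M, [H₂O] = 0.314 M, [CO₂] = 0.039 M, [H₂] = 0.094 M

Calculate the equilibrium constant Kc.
K_c = 1.1675

Kc = ([CO₂] × [H₂]) / ([CO] × [H₂O])
   = ((0.039)·(0.094)) / ((0.01)·(0.314))
   = 0.003666 / 0.00314 = 1.1675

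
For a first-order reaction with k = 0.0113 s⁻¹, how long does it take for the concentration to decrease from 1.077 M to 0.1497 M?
174.63 s

From ln[A] = ln[A]₀ - k·t: t = ln([A]₀/[A])/k = ln(1.077/0.1497)/0.0113 = ln(7.1944)/0.0113 = 1.9733/0.0113 = 174.63 s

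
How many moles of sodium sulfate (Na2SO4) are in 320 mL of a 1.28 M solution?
Moles = Molarity × Volume (L)
Moles = 1.28 M × 0.32 L = 0.4096 mol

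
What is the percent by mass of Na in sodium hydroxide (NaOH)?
Mass of Na in formula = 22.99 × 1 = 22.99 g/mol
Molar mass = 40.0 g/mol
% Na = (22.99/40.0) × 100% = 57.48%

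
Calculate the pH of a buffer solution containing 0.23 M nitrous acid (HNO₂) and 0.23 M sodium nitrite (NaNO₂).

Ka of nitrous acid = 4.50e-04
pH = 3.35

pKa = -log(4.50e-04) = 3.35. pH = pKa + log([A⁻]/[HA]) = 3.35 + log(0.23/0.23)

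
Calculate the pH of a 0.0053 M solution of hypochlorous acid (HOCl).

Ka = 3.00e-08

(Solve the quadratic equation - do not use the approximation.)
pH = 4.90

x² + Ka×x - Ka×C = 0. Using quadratic formula: [H⁺] = 1.2595e-05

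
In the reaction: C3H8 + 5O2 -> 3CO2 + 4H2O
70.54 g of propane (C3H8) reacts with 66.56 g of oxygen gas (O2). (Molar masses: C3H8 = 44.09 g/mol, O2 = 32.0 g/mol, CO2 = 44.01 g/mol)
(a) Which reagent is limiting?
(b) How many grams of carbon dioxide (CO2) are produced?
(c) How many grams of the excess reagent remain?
(a) O2, (b) 54.92 g, (c) 52.2 g

Moles of C3H8 = 70.54 g ÷ 44.09 g/mol = 1.59991 mol
Moles of O2 = 66.56 g ÷ 32.0 g/mol = 2.08 mol
Moles ÷ coefficient: C3H8: 1.59991/1 = 1.6, O2: 2.08/5 = 0.416
(a) O2 has the smaller value, so O2 is the limiting reagent.
(b) Moles of CO2 = 2.08 mol O2 × (3/5) = 1.248 mol; mass = 1.248 mol × 44.01 g/mol = 54.92 g
(c) C3H8 consumed = 2.08 × (1/5) = 0.416 mol; remaining = 1.59991 − 0.416 = 1.18391 mol; mass = 1.18391 mol × 44.09 g/mol = 52.2 g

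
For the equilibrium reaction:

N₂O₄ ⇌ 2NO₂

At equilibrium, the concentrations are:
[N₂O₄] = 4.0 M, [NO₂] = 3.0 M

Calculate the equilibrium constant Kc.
K_c = 2.2500

Kc = ([NO₂]^2) / ([N₂O₄])
   = ((3.0)^2) / ((4.0))
   = 9 / 4 = 2.2500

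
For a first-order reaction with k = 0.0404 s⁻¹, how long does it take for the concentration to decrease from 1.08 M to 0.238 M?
37.44 s

From ln[A] = ln[A]₀ - k·t: t = ln([A]₀/[A])/k = ln(1.08/0.238)/0.0404 = ln(4.5378)/0.0404 = 1.5124/0.0404 = 37.44 s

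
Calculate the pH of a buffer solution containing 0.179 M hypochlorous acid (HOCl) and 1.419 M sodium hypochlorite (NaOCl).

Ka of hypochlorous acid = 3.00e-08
pH = 8.42

pKa = -log(3.00e-08) = 7.52. pH = pKa + log([A⁻]/[HA]) = 7.52 + log(1.419/0.179)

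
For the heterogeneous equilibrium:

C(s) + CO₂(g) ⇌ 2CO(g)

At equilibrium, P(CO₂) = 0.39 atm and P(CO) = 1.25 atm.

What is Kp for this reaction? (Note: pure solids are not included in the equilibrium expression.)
K_p = 4.006

Solid C is excluded.
Kp = P(CO)²/P(CO₂) = (1.25)²/0.39 = 1.562/0.39 = 4.006.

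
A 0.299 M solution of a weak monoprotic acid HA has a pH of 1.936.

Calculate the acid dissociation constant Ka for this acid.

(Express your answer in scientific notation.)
K_a = 4.67e-04

[H⁺] = 10^(−pH) = 10^(−1.936) = 1.159e-02 M. For HA ⇌ H⁺ + A⁻, Ka = x²/(C − x) = (1.159e-02)²/(0.299 − 1.159e-02) = 4.67e-04.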